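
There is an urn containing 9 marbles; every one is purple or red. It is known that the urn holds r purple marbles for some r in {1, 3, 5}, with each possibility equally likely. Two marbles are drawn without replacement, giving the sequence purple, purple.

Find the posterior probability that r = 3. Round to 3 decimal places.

0.231

The likelihood of the observed sequence under each hypothesis: P(data | r = 1) = (1/9)(0/8) = 0; P(data | r = 3) = (3/9)(2/8) = 1/12; P(data | r = 5) = (5/9)(4/8) = 5/18.
The prior-weighted likelihoods are 1/3 · 0 = 0, 1/3 · 1/12 = 1/36, 1/3 · 5/18 = 5/54; with total 13/108.
By Bayes' rule, P(r = 3 | data) = (1/36) / (13/108) = 3/13.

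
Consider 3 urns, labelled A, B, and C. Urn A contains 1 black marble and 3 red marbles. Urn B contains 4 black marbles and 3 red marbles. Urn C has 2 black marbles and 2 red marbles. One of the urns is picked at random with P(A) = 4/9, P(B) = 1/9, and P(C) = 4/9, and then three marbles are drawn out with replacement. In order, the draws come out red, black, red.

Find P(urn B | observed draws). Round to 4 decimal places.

0.0899

For each hypothesis, P(data | H) works out to: P(data | urn A) = (3/4)(1/4)(3/4) = 0.14062; P(data | urn B) = (3/7)(4/7)(3/7) = 0.10496; P(data | urn C) = (2/4)(2/4)(2/4) = 0.125.
Multiplying each by its prior: 4/9 · 0.14062 = 0.0625, 1/9 · 0.10496 = 0.011662, 4/9 · 0.125 = 0.055556; with total 0.12972.
Therefore the posterior P(urn B | data) = (0.011662) / (0.12972) = 0.089902.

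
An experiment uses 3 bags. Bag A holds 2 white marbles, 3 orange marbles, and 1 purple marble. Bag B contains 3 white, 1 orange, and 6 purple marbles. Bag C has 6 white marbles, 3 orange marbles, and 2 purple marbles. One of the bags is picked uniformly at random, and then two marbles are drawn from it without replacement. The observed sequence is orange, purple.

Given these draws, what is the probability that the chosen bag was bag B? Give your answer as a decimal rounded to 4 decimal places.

Under each hypothesis, the probability of the observed sequence is: P(data | bag A) = (3/6)(1/5) = 1/10; P(data | bag B) = (1/10)(6/9) = 1/15; P(data | bag C) = (3/11)(2/10) = 3/55.
The prior-weighted likelihoods are 1/3 · 1/10 = 1/30, 1/3 · 1/15 = 1/45, 1/3 · 3/55 = 1/55; summing to 73/990.
By Bayes' rule, P(bag B | data) = (1/45) / (73/990) = 22/73.

0.3014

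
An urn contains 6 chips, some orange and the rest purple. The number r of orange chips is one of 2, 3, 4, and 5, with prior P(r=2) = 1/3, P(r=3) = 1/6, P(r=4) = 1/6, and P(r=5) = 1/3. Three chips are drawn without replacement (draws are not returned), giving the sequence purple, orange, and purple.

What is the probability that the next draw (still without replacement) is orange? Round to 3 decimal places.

0.486

Compute the likelihood of the observed sequence for each case: P(data | r = 2) = (4/6)(2/5)(3/4) = 1/5; P(data | r = 3) = (3/6)(3/5)(2/4) = 3/20; P(data | r = 4) = (2/6)(4/5)(1/4) = 1/15; P(data | r = 5) = (1/6)(5/5)(0/4) = 0.
The prior-weighted likelihoods are 1/3 · 1/5 = 1/15, 1/6 · 3/20 = 1/40, 1/6 · 1/15 = 1/90, 1/3 · 0 = 0; with total 37/360.
Dividing through by the total gives posterior P(r = 2 | data) = 24/37, P(r = 3 | data) = 9/37, P(r = 4 | data) = 4/37, P(r = 5 | data) = 0.
So P(orange next | data) = Σ P(orange next | H) P(H | data) = (1/3)(24/37) + (2/3)(9/37) + (1)(4/37) = 18/37.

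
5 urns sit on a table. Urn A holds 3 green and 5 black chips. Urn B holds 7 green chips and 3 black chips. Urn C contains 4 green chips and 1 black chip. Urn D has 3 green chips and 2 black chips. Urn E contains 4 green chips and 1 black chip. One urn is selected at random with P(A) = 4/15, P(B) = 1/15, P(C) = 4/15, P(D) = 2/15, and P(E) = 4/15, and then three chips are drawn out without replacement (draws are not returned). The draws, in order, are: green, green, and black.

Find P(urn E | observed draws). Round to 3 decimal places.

0.316

Under each hypothesis, the probability of the observed sequence is: P(data | urn A) = (3/8)(2/7)(5/6) = 0.089286; P(data | urn B) = (7/10)(6/9)(3/8) = 0.175; P(data | urn C) = (4/5)(3/4)(1/3) = 0.2; P(data | urn D) = (3/5)(2/4)(2/3) = 0.2; P(data | urn E) = (4/5)(3/4)(1/3) = 0.2.
Weighting by the prior gives 4/15 · 0.089286 = 0.02381, 1/15 · 0.175 = 0.011667, 4/15 · 0.2 = 0.053333, 2/15 · 0.2 = 0.026667, 4/15 · 0.2 = 0.053333; summing to 0.16881.
Therefore the posterior P(urn E | data) = (0.053333) / (0.16881) = 0.31594.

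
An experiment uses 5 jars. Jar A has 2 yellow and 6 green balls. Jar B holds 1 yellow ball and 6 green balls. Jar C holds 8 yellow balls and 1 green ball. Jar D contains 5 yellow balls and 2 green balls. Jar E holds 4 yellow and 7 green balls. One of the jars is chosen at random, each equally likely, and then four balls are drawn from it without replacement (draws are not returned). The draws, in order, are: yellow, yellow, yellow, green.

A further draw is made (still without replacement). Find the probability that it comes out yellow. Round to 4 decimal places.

0.7609

For each hypothesis, P(data | H) works out to: P(data | jar A) = (2/8)(1/7)(0/6) = 0; P(data | jar B) = (1/7)(0/6) = 0; P(data | jar C) = (8/9)(7/8)(6/7)(1/6) = 0.11111; P(data | jar D) = (5/7)(4/6)(3/5)(2/4) = 0.14286; P(data | jar E) = (4/11)(3/10)(2/9)(7/8) = 0.021212.
Weighting by the prior gives 1/5 · 0 = 0, 1/5 · 0 = 0, 1/5 · 0.11111 = 0.022222, 1/5 · 0.14286 = 0.028571, 1/5 · 0.021212 = 0.0042424; with total 0.055036.
The posterior is then P(jar A | data) = 0, P(jar B | data) = 0, P(jar C | data) = 0.40378, P(jar D | data) = 0.51914, P(jar E | data) = 0.077084.
Averaging over the posterior, P(yellow next | data) = (1)(0.40378) + (2/3)(0.51914) + (1/7)(0.077084) = 0.76088.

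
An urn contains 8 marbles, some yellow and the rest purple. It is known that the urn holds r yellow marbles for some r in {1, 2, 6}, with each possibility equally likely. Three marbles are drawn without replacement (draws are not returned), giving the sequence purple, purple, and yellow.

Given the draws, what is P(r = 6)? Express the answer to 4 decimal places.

For each hypothesis, P(data | H) works out to: P(data | r = 1) = (7/8)(6/7)(1/6) = 1/8; P(data | r = 2) = (6/8)(5/7)(2/6) = 5/28; P(data | r = 6) = (2/8)(1/7)(6/6) = 1/28.
The prior-weighted likelihoods are 1/3 · 1/8 = 1/24, 1/3 · 5/28 = 5/84, 1/3 · 1/28 = 1/84; summing to 19/168.
So P(r = 6 | data) = (1/84) / (19/168) = 2/19.

0.1053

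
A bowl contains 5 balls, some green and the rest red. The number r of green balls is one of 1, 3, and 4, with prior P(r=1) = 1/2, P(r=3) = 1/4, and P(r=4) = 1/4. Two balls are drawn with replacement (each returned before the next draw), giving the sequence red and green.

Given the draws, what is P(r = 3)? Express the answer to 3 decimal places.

The likelihood of the observed sequence under each hypothesis: P(data | r = 1) = (4/5)(1/5) = 4/25; P(data | r = 3) = (2/5)(3/5) = 6/25; P(data | r = 4) = (1/5)(4/5) = 4/25.
Multiplying each by its prior: 1/2 · 4/25 = 2/25, 1/4 · 6/25 = 3/50, 1/4 · 4/25 = 1/25; with total 9/50.
So P(r = 3 | data) = (3/50) / (9/50) = 1/3.

0.333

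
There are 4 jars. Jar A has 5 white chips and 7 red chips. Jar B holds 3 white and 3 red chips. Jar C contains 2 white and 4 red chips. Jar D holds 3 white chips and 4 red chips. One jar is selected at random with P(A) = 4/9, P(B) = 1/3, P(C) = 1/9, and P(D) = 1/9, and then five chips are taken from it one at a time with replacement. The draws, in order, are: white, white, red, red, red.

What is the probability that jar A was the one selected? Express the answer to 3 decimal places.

Compute the likelihood of the observed sequence for each case: P(data | jar A) = (5/12)(5/12)(7/12)(7/12)(7/12) = 0.034461; P(data | jar B) = (3/6)(3/6)(3/6)(3/6)(3/6) = 0.03125; P(data | jar C) = (2/6)(2/6)(4/6)(4/6)(4/6) = 0.032922; P(data | jar D) = (3/7)(3/7)(4/7)(4/7)(4/7) = 0.034271.
The prior-weighted likelihoods are 4/9 · 0.034461 = 0.015316, 1/3 · 0.03125 = 0.010417, 1/9 · 0.032922 = 0.003658, 1/9 · 0.034271 = 0.0038079; summing to 0.033199.
Therefore the posterior P(jar A | data) = (0.015316) / (0.033199) = 0.46135.

0.461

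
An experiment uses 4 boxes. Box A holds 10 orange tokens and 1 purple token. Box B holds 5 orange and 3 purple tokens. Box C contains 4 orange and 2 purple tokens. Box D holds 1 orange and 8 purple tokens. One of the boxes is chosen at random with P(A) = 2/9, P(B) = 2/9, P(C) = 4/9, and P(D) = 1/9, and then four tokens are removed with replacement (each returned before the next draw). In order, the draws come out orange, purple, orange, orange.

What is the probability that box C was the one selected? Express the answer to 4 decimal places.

The likelihood of the observed sequence under each hypothesis: P(data | box A) = (10/11)(1/11)(10/11)(10/11) = 0.068301; P(data | box B) = (5/8)(3/8)(5/8)(5/8) = 0.091553; P(data | box C) = (4/6)(2/6)(4/6)(4/6) = 0.098765; P(data | box D) = (1/9)(8/9)(1/9)(1/9) = 0.0012193.
Weighting by the prior gives 2/9 · 0.068301 = 0.015178, 2/9 · 0.091553 = 0.020345, 4/9 · 0.098765 = 0.043896, 1/9 · 0.0012193 = 0.00013548; with total 0.079554.
So P(box C | data) = (0.043896) / (0.079554) = 0.55177.

0.5518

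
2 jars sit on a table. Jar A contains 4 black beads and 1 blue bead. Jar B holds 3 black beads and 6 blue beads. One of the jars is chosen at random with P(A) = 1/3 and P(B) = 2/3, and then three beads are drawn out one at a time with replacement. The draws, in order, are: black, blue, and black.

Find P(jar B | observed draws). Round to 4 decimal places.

For each hypothesis, P(data | H) works out to: P(data | jar A) = (4/5)(1/5)(4/5) = 0.128; P(data | jar B) = (3/9)(6/9)(3/9) = 0.074074.
Multiplying each by its prior: 1/3 · 0.128 = 0.042667, 2/3 · 0.074074 = 0.049383; summing to 0.092049.
By Bayes' rule, P(jar B | data) = (0.049383) / (0.092049) = 0.53648.

0.5365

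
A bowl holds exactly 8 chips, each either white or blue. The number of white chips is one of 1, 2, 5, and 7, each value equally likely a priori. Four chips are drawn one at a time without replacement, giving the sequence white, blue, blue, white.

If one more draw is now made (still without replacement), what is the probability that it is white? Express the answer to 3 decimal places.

0.500

The likelihood of the observed sequence under each hypothesis: P(data | r = 1) = (1/8)(7/7)(6/6)(0/5) = 0; P(data | r = 2) = (2/8)(6/7)(5/6)(1/5) = 1/28; P(data | r = 5) = (5/8)(3/7)(2/6)(4/5) = 1/14; P(data | r = 7) = (7/8)(1/7)(0/6) = 0.
Multiplying each by its prior: 1/4 · 0 = 0, 1/4 · 1/28 = 1/112, 1/4 · 1/14 = 1/56, 1/4 · 0 = 0; these sum to 3/112.
The posterior is then P(r = 1 | data) = 0, P(r = 2 | data) = 1/3, P(r = 5 | data) = 2/3, P(r = 7 | data) = 0.
The predictive probability is P(white next | data) = (0)(1/3) + (3/4)(2/3) = 1/2.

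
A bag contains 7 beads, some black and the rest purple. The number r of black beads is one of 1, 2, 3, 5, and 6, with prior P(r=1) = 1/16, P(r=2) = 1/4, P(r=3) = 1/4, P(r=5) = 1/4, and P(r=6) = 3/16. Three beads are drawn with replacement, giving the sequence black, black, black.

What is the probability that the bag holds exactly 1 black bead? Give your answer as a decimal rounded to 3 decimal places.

Compute the likelihood of the observed sequence for each case: P(data | r = 1) = (1/7)(1/7)(1/7) = 0.0029155; P(data | r = 2) = (2/7)(2/7)(2/7) = 0.023324; P(data | r = 3) = (3/7)(3/7)(3/7) = 0.078717; P(data | r = 5) = (5/7)(5/7)(5/7) = 0.36443; P(data | r = 6) = (6/7)(6/7)(6/7) = 0.62974.
Weighting by the prior gives 1/16 · 0.0029155 = 0.00018222, 1/4 · 0.023324 = 0.0058309, 1/4 · 0.078717 = 0.019679, 1/4 · 0.36443 = 0.091108, 3/16 · 0.62974 = 0.11808; summing to 0.23488.
By Bayes' rule, P(r = 1 | data) = (0.00018222) / (0.23488) = 0.0007758.

0.001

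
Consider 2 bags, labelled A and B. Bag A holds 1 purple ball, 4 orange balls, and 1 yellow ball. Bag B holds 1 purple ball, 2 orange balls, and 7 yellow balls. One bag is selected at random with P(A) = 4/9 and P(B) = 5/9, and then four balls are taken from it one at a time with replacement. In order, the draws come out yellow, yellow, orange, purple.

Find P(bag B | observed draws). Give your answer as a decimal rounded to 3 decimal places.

0.799

Compute the likelihood of the observed sequence for each case: P(data | bag A) = (1/6)(1/6)(4/6)(1/6) = 0.0030864; P(data | bag B) = (7/10)(7/10)(2/10)(1/10) = 0.0098.
The prior-weighted likelihoods are 4/9 · 0.0030864 = 0.0013717, 5/9 · 0.0098 = 0.0054444; with total 0.0068162.
Hence P(bag B | data) = (0.0054444) / (0.0068162) = 0.79875.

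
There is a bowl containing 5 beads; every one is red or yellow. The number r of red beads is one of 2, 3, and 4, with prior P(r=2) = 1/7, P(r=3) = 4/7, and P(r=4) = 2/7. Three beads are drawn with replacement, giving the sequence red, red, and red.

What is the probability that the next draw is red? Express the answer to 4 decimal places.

0.6984

Compute the likelihood of the observed sequence for each case: P(data | r = 2) = (2/5)(2/5)(2/5) = 8/125; P(data | r = 3) = (3/5)(3/5)(3/5) = 27/125; P(data | r = 4) = (4/5)(4/5)(4/5) = 64/125.
Multiplying each by its prior: 1/7 · 8/125 = 8/875, 4/7 · 27/125 = 108/875, 2/7 · 64/125 = 128/875; with total 244/875.
Normalising, the posterior is P(r = 2 | data) = 2/61, P(r = 3 | data) = 27/61, P(r = 4 | data) = 32/61.
The predictive probability is P(red next | data) = (2/5)(2/61) + (3/5)(27/61) + (4/5)(32/61) = 213/305.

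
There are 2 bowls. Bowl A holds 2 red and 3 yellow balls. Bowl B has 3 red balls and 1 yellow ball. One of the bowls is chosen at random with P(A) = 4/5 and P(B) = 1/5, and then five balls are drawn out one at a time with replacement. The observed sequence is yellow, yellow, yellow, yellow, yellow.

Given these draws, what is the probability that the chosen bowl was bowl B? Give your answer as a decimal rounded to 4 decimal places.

0.0031

Compute the likelihood of the observed sequence for each case: P(data | bowl A) = (3/5)(3/5)(3/5)(3/5)(3/5) = 0.07776; P(data | bowl B) = (1/4)(1/4)(1/4)(1/4)(1/4) = 0.00097656.
Weighting by the prior gives 4/5 · 0.07776 = 0.062208, 1/5 · 0.00097656 = 0.00019531; these sum to 0.062403.
So P(bowl B | data) = (0.00019531) / (0.062403) = 0.0031298.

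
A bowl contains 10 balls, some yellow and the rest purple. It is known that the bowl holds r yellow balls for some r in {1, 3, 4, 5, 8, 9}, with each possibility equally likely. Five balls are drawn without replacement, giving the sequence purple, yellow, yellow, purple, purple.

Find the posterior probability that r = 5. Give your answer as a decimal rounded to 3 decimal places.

Compute the likelihood of the observed sequence for each case: P(data | r = 1) = (9/10)(1/9)(0/8) = 0; P(data | r = 3) = (7/10)(3/9)(2/8)(6/7)(5/6) = 0.041667; P(data | r = 4) = (6/10)(4/9)(3/8)(5/7)(4/6) = 0.047619; P(data | r = 5) = (5/10)(5/9)(4/8)(4/7)(3/6) = 0.039683; P(data | r = 8) = (2/10)(8/9)(7/8)(1/7)(0/6) = 0; P(data | r = 9) = (1/10)(9/9)(8/8)(0/7) = 0.
Multiplying each by its prior: 1/6 · 0 = 0, 1/6 · 0.041667 = 0.0069444, 1/6 · 0.047619 = 0.0079365, 1/6 · 0.039683 = 0.0066138, 1/6 · 0 = 0, 1/6 · 0 = 0; summing to 0.021495.
Hence P(r = 5 | data) = (0.0066138) / (0.021495) = 0.30769.

0.308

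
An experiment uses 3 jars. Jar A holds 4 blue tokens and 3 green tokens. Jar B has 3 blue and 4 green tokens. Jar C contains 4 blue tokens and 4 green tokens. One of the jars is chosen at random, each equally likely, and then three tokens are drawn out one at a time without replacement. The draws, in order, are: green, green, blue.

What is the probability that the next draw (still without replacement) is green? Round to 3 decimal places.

0.400

For each hypothesis, P(data | H) works out to: P(data | jar A) = (3/7)(2/6)(4/5) = 4/35; P(data | jar B) = (4/7)(3/6)(3/5) = 6/35; P(data | jar C) = (4/8)(3/7)(4/6) = 1/7.
Multiplying each by its prior: 1/3 · 4/35 = 4/105, 1/3 · 6/35 = 2/35, 1/3 · 1/7 = 1/21; summing to 1/7.
Dividing through by the total gives posterior P(jar A | data) = 4/15, P(jar B | data) = 2/5, P(jar C | data) = 1/3.
The predictive probability is P(green next | data) = (1/4)(4/15) + (1/2)(2/5) + (2/5)(1/3) = 2/5.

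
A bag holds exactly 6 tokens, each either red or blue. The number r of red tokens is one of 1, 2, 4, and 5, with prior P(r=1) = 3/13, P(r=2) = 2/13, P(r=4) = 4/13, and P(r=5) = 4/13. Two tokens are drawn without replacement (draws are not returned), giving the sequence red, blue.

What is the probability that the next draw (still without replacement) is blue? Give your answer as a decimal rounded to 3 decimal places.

0.422

The likelihood of the observed sequence under each hypothesis: P(data | r = 1) = (1/6)(5/5) = 1/6; P(data | r = 2) = (2/6)(4/5) = 4/15; P(data | r = 4) = (4/6)(2/5) = 4/15; P(data | r = 5) = (5/6)(1/5) = 1/6.
Multiplying each by its prior: 3/13 · 1/6 = 1/26, 2/13 · 4/15 = 8/195, 4/13 · 4/15 = 16/195, 4/13 · 1/6 = 2/39; summing to 83/390.
The posterior is then P(r = 1 | data) = 15/83, P(r = 2 | data) = 16/83, P(r = 4 | data) = 32/83, P(r = 5 | data) = 20/83.
So P(blue next | data) = Σ P(blue next | H) P(H | data) = (1)(15/83) + (3/4)(16/83) + (1/4)(32/83) + (0)(20/83) = 35/83.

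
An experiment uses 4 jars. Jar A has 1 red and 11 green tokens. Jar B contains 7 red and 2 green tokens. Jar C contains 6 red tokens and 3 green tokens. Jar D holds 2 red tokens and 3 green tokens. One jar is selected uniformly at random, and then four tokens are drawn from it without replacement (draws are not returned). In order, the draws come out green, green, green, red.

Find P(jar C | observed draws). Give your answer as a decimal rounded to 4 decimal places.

0.0610

For each hypothesis, P(data | H) works out to: P(data | jar A) = (11/12)(10/11)(9/10)(1/9) = 1/12; P(data | jar B) = (2/9)(1/8)(0/7) = 0; P(data | jar C) = (3/9)(2/8)(1/7)(6/6) = 1/84; P(data | jar D) = (3/5)(2/4)(1/3)(2/2) = 1/10.
Multiplying each by its prior: 1/4 · 1/12 = 1/48, 1/4 · 0 = 0, 1/4 · 1/84 = 1/336, 1/4 · 1/10 = 1/40; summing to 41/840.
Hence P(jar C | data) = (1/336) / (41/840) = 5/82.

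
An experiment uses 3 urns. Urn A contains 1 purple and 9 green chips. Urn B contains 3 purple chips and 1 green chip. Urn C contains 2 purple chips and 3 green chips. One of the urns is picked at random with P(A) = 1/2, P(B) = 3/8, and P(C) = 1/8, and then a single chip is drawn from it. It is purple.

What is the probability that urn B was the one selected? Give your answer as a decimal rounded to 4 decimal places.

0.7377

Under each hypothesis, the probability of this draw is: P(data | urn A) = (1/10) = 1/10; P(data | urn B) = (3/4) = 3/4; P(data | urn C) = (2/5) = 2/5.
The prior-weighted likelihoods are 1/2 · 1/10 = 1/20, 3/8 · 3/4 = 9/32, 1/8 · 2/5 = 1/20; these sum to 61/160.
Hence P(urn B | data) = (9/32) / (61/160) = 45/61.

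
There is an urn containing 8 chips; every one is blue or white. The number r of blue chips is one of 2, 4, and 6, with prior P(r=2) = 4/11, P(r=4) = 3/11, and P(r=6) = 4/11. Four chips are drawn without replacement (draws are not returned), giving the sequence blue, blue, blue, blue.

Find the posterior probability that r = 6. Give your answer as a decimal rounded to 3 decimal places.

Compute the likelihood of the observed sequence for each case: P(data | r = 2) = (2/8)(1/7)(0/6) = 0; P(data | r = 4) = (4/8)(3/7)(2/6)(1/5) = 1/70; P(data | r = 6) = (6/8)(5/7)(4/6)(3/5) = 3/14.
Multiplying each by its prior: 4/11 · 0 = 0, 3/11 · 1/70 = 3/770, 4/11 · 3/14 = 6/77; these sum to 9/110.
So P(r = 6 | data) = (6/77) / (9/110) = 20/21.

0.952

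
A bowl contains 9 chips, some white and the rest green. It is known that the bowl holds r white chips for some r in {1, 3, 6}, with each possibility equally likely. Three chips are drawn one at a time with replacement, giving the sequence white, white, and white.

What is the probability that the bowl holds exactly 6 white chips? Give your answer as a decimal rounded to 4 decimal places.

Under each hypothesis, the probability of the observed sequence is: P(data | r = 1) = (1/9)(1/9)(1/9) = 0.0013717; P(data | r = 3) = (3/9)(3/9)(3/9) = 0.037037; P(data | r = 6) = (6/9)(6/9)(6/9) = 0.2963.
The prior-weighted likelihoods are 1/3 · 0.0013717 = 0.00045725, 1/3 · 0.037037 = 0.012346, 1/3 · 0.2963 = 0.098765; summing to 0.11157.
By Bayes' rule, P(r = 6 | data) = (0.098765) / (0.11157) = 0.88525.

0.8852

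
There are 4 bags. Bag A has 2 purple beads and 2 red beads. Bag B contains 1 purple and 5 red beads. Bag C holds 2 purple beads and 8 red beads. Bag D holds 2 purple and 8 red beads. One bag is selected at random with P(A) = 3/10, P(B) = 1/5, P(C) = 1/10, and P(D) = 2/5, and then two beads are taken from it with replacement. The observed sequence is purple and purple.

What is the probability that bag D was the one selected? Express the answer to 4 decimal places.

0.1591

The likelihood of the observed sequence under each hypothesis: P(data | bag A) = (2/4)(2/4) = 0.25; P(data | bag B) = (1/6)(1/6) = 0.027778; P(data | bag C) = (2/10)(2/10) = 0.04; P(data | bag D) = (2/10)(2/10) = 0.04.
The prior-weighted likelihoods are 3/10 · 0.25 = 0.075, 1/5 · 0.027778 = 0.0055556, 1/10 · 0.04 = 0.004, 2/5 · 0.04 = 0.016; with total 0.10056.
So P(bag D | data) = (0.016) / (0.10056) = 0.15912.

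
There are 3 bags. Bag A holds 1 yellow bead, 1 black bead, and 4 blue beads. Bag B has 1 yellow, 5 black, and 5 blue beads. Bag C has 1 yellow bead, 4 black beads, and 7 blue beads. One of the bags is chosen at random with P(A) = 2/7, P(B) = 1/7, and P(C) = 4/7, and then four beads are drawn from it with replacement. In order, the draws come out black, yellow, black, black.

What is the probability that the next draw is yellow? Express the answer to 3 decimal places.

For each hypothesis, P(data | H) works out to: P(data | bag A) = (1/6)(1/6)(1/6)(1/6) = 0.0007716; P(data | bag B) = (5/11)(1/11)(5/11)(5/11) = 0.0085377; P(data | bag C) = (4/12)(1/12)(4/12)(4/12) = 0.0030864.
Weighting by the prior gives 2/7 · 0.0007716 = 0.00022046, 1/7 · 0.0085377 = 0.0012197, 4/7 · 0.0030864 = 0.0017637; these sum to 0.0032038.
The posterior is then P(bag A | data) = 0.068812, P(bag B | data) = 0.38069, P(bag C | data) = 0.55049.
Averaging over the posterior, P(yellow next | data) = (1/6)(0.068812) + (1/11)(0.38069) + (1/12)(0.55049) = 0.091952.

0.092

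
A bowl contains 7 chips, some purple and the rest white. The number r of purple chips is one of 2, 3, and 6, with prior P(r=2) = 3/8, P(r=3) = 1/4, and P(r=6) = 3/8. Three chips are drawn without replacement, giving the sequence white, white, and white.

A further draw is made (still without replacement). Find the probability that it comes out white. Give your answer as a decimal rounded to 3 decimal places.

0.447

Compute the likelihood of the observed sequence for each case: P(data | r = 2) = (5/7)(4/6)(3/5) = 2/7; P(data | r = 3) = (4/7)(3/6)(2/5) = 4/35; P(data | r = 6) = (1/7)(0/6) = 0.
Multiplying each by its prior: 3/8 · 2/7 = 3/28, 1/4 · 4/35 = 1/35, 3/8 · 0 = 0; summing to 19/140.
Dividing through by the total gives posterior P(r = 2 | data) = 15/19, P(r = 3 | data) = 4/19, P(r = 6 | data) = 0.
So P(white next | data) = Σ P(white next | H) P(H | data) = (1/2)(15/19) + (1/4)(4/19) = 17/38.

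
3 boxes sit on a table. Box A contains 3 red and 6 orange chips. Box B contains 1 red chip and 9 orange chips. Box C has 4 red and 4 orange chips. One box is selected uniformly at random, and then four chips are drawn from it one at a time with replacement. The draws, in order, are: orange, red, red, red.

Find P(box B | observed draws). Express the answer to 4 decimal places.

The likelihood of the observed sequence under each hypothesis: P(data | box A) = (6/9)(3/9)(3/9)(3/9) = 0.024691; P(data | box B) = (9/10)(1/10)(1/10)(1/10) = 0.0009; P(data | box C) = (4/8)(4/8)(4/8)(4/8) = 0.0625.
The prior-weighted likelihoods are 1/3 · 0.024691 = 0.0082305, 1/3 · 0.0009 = 0.0003, 1/3 · 0.0625 = 0.020833; with total 0.029364.
Hence P(box B | data) = (0.0003) / (0.029364) = 0.010217.

0.0102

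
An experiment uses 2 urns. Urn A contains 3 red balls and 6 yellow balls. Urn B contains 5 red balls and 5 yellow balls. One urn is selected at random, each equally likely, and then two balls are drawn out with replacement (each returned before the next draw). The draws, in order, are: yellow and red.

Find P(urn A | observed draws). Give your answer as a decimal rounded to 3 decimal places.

The likelihood of the observed sequence under each hypothesis: P(data | urn A) = (6/9)(3/9) = 2/9; P(data | urn B) = (5/10)(5/10) = 1/4.
Multiplying each by its prior: 1/2 · 2/9 = 1/9, 1/2 · 1/4 = 1/8; these sum to 17/72.
So P(urn A | data) = (1/9) / (17/72) = 8/17.

0.471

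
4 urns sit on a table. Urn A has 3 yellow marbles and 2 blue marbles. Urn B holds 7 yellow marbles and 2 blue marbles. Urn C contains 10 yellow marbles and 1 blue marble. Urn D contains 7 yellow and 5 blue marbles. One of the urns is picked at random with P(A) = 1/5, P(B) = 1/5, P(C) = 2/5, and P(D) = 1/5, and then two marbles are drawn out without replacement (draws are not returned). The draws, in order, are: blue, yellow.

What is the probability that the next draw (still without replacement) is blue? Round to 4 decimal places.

0.2484

The likelihood of the observed sequence under each hypothesis: P(data | urn A) = (2/5)(3/4) = 0.3; P(data | urn B) = (2/9)(7/8) = 0.19444; P(data | urn C) = (1/11)(10/10) = 0.090909; P(data | urn D) = (5/12)(7/11) = 0.26515.
Multiplying each by its prior: 1/5 · 0.3 = 0.06, 1/5 · 0.19444 = 0.038889, 2/5 · 0.090909 = 0.036364, 1/5 · 0.26515 = 0.05303; with total 0.18828.
The posterior is then P(urn A | data) = 0.31867, P(urn B | data) = 0.20655, P(urn C | data) = 0.19313, P(urn D | data) = 0.28165.
Averaging over the posterior, P(blue next | data) = (1/3)(0.31867) + (1/7)(0.20655) + (0)(0.19313) + (2/5)(0.28165) = 0.24839.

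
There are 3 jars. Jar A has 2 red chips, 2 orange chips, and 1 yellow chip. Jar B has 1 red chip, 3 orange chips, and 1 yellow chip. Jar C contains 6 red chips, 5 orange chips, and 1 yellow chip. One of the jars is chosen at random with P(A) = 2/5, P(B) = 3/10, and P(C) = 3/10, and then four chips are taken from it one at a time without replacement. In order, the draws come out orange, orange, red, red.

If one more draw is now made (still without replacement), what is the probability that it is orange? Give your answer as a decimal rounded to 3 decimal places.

0.199

The likelihood of the observed sequence under each hypothesis: P(data | jar A) = (2/5)(1/4)(2/3)(1/2) = 0.033333; P(data | jar B) = (3/5)(2/4)(1/3)(0/2) = 0; P(data | jar C) = (5/12)(4/11)(6/10)(5/9) = 0.050505.
Multiplying each by its prior: 2/5 · 0.033333 = 0.013333, 3/10 · 0 = 0, 3/10 · 0.050505 = 0.015152; these sum to 0.028485.
Dividing through by the total gives posterior P(jar A | data) = 0.46809, P(jar B | data) = 0, P(jar C | data) = 0.53191.
So P(orange next | data) = Σ P(orange next | H) P(H | data) = (0)(0.46809) + (3/8)(0.53191) = 0.19947.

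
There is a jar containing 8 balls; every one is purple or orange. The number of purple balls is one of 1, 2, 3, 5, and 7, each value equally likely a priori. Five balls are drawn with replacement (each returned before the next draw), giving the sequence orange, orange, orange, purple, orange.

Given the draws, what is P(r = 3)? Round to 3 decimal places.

0.258

The likelihood of the observed sequence under each hypothesis: P(data | r = 1) = (7/8)(7/8)(7/8)(1/8)(7/8) = 0.073273; P(data | r = 2) = (6/8)(6/8)(6/8)(2/8)(6/8) = 0.079102; P(data | r = 3) = (5/8)(5/8)(5/8)(3/8)(5/8) = 0.05722; P(data | r = 5) = (3/8)(3/8)(3/8)(5/8)(3/8) = 0.01236; P(data | r = 7) = (1/8)(1/8)(1/8)(7/8)(1/8) = 0.00021362.
Weighting by the prior gives 1/5 · 0.073273 = 0.014655, 1/5 · 0.079102 = 0.01582, 1/5 · 0.05722 = 0.011444, 1/5 · 0.01236 = 0.0024719, 1/5 · 0.00021362 = 4.2725e-05; summing to 0.044434.
Hence P(r = 3 | data) = (0.011444) / (0.044434) = 0.25755.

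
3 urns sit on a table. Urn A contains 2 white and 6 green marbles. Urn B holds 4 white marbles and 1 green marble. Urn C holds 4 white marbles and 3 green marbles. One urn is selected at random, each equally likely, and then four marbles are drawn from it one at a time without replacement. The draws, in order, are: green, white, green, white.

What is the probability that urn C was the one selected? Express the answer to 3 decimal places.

0.706

Under each hypothesis, the probability of the observed sequence is: P(data | urn A) = (6/8)(2/7)(5/6)(1/5) = 1/28; P(data | urn B) = (1/5)(4/4)(0/3) = 0; P(data | urn C) = (3/7)(4/6)(2/5)(3/4) = 3/35.
Weighting by the prior gives 1/3 · 1/28 = 1/84, 1/3 · 0 = 0, 1/3 · 3/35 = 1/35; summing to 17/420.
So P(urn C | data) = (1/35) / (17/420) = 12/17.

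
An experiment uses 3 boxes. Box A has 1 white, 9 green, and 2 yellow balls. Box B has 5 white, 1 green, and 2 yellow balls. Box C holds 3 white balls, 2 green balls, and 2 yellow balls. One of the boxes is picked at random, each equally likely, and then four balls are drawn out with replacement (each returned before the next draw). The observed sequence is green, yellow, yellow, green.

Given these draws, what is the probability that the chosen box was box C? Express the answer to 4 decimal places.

0.2864

Under each hypothesis, the probability of the observed sequence is: P(data | box A) = (9/12)(2/12)(2/12)(9/12) = 0.015625; P(data | box B) = (1/8)(2/8)(2/8)(1/8) = 0.00097656; P(data | box C) = (2/7)(2/7)(2/7)(2/7) = 0.0066639.
Weighting by the prior gives 1/3 · 0.015625 = 0.0052083, 1/3 · 0.00097656 = 0.00032552, 1/3 · 0.0066639 = 0.0022213; with total 0.0077552.
So P(box C | data) = (0.0022213) / (0.0077552) = 0.28643.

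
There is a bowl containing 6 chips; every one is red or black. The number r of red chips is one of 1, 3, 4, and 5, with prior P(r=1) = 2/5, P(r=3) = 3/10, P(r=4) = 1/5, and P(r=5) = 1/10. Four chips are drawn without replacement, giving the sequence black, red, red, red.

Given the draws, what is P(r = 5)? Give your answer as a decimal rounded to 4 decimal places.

Under each hypothesis, the probability of the observed sequence is: P(data | r = 1) = (5/6)(1/5)(0/4) = 0; P(data | r = 3) = (3/6)(3/5)(2/4)(1/3) = 1/20; P(data | r = 4) = (2/6)(4/5)(3/4)(2/3) = 2/15; P(data | r = 5) = (1/6)(5/5)(4/4)(3/3) = 1/6.
Multiplying each by its prior: 2/5 · 0 = 0, 3/10 · 1/20 = 3/200, 1/5 · 2/15 = 2/75, 1/10 · 1/6 = 1/60; with total 7/120.
Therefore the posterior P(r = 5 | data) = (1/60) / (7/120) = 2/7.

0.2857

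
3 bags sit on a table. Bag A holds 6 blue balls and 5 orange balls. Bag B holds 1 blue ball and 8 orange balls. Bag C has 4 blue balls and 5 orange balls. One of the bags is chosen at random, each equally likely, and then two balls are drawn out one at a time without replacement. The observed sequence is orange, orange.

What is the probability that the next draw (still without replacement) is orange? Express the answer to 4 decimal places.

Under each hypothesis, the probability of the observed sequence is: P(data | bag A) = (5/11)(4/10) = 2/11; P(data | bag B) = (8/9)(7/8) = 7/9; P(data | bag C) = (5/9)(4/8) = 5/18.
The prior-weighted likelihoods are 1/3 · 2/11 = 2/33, 1/3 · 7/9 = 7/27, 1/3 · 5/18 = 5/54; summing to 245/594.
Dividing through by the total gives posterior P(bag A | data) = 0.14694, P(bag B | data) = 0.62857, P(bag C | data) = 0.22449.
So P(orange next | data) = Σ P(orange next | H) P(H | data) = (1/3)(0.14694) + (6/7)(0.62857) + (3/7)(0.22449) = 0.68397.

0.6840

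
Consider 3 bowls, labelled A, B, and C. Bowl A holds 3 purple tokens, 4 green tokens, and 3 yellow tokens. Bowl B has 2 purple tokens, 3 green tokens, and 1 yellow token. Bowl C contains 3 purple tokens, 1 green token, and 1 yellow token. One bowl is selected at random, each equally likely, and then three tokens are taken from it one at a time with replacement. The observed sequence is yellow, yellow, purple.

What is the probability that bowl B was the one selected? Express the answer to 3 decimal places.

Compute the likelihood of the observed sequence for each case: P(data | bowl A) = (3/10)(3/10)(3/10) = 0.027; P(data | bowl B) = (1/6)(1/6)(2/6) = 0.0092593; P(data | bowl C) = (1/5)(1/5)(3/5) = 0.024.
Weighting by the prior gives 1/3 · 0.027 = 0.009, 1/3 · 0.0092593 = 0.0030864, 1/3 · 0.024 = 0.008; summing to 0.020086.
Hence P(bowl B | data) = (0.0030864) / (0.020086) = 0.15366.

0.154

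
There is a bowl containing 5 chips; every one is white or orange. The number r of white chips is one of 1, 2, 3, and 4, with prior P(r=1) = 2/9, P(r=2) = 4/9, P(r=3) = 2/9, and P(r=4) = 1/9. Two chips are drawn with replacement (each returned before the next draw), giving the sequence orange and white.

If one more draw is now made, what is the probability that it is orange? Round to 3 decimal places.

0.550

Under each hypothesis, the probability of the observed sequence is: P(data | r = 1) = (4/5)(1/5) = 4/25; P(data | r = 2) = (3/5)(2/5) = 6/25; P(data | r = 3) = (2/5)(3/5) = 6/25; P(data | r = 4) = (1/5)(4/5) = 4/25.
Weighting by the prior gives 2/9 · 4/25 = 8/225, 4/9 · 6/25 = 8/75, 2/9 · 6/25 = 4/75, 1/9 · 4/25 = 4/225; with total 16/75.
The posterior is then P(r = 1 | data) = 1/6, P(r = 2 | data) = 1/2, P(r = 3 | data) = 1/4, P(r = 4 | data) = 1/12.
Averaging over the posterior, P(orange next | data) = (4/5)(1/6) + (3/5)(1/2) + (2/5)(1/4) + (1/5)(1/12) = 11/20.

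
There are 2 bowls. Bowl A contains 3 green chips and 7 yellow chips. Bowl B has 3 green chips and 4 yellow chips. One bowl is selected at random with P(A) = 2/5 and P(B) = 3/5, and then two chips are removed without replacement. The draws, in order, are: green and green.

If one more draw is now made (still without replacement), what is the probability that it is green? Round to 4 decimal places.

Compute the likelihood of the observed sequence for each case: P(data | bowl A) = (3/10)(2/9) = 1/15; P(data | bowl B) = (3/7)(2/6) = 1/7.
Multiplying each by its prior: 2/5 · 1/15 = 2/75, 3/5 · 1/7 = 3/35; with total 59/525.
Dividing through by the total gives posterior P(bowl A | data) = 14/59, P(bowl B | data) = 45/59.
So P(green next | data) = Σ P(green next | H) P(H | data) = (1/8)(14/59) + (1/5)(45/59) = 43/236.

0.1822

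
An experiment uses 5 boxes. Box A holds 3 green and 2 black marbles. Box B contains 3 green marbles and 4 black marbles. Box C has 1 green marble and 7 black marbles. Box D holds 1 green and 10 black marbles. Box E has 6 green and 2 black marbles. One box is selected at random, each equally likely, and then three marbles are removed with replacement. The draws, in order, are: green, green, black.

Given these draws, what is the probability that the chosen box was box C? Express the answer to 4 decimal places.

0.0333

The likelihood of the observed sequence under each hypothesis: P(data | box A) = (3/5)(3/5)(2/5) = 0.144; P(data | box B) = (3/7)(3/7)(4/7) = 0.10496; P(data | box C) = (1/8)(1/8)(7/8) = 0.013672; P(data | box D) = (1/11)(1/11)(10/11) = 0.0075131; P(data | box E) = (6/8)(6/8)(2/8) = 0.14062.
The prior-weighted likelihoods are 1/5 · 0.144 = 0.0288, 1/5 · 0.10496 = 0.020991, 1/5 · 0.013672 = 0.0027344, 1/5 · 0.0075131 = 0.0015026, 1/5 · 0.14062 = 0.028125; these sum to 0.082153.
Hence P(box C | data) = (0.0027344) / (0.082153) = 0.033284.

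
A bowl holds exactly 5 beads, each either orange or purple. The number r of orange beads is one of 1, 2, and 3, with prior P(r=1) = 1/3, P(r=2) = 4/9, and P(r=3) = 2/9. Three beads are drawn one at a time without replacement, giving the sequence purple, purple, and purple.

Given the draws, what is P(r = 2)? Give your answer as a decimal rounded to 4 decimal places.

Under each hypothesis, the probability of the observed sequence is: P(data | r = 1) = (4/5)(3/4)(2/3) = 2/5; P(data | r = 2) = (3/5)(2/4)(1/3) = 1/10; P(data | r = 3) = (2/5)(1/4)(0/3) = 0.
Multiplying each by its prior: 1/3 · 2/5 = 2/15, 4/9 · 1/10 = 2/45, 2/9 · 0 = 0; with total 8/45.
Therefore the posterior P(r = 2 | data) = (2/45) / (8/45) = 1/4.

0.2500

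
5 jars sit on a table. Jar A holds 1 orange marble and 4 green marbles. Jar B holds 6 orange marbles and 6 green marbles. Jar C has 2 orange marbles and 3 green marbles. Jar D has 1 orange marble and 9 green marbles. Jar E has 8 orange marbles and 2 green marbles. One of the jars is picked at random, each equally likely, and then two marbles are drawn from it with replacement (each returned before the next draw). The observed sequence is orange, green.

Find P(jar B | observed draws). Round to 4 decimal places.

0.2778

For each hypothesis, P(data | H) works out to: P(data | jar A) = (1/5)(4/5) = 4/25; P(data | jar B) = (6/12)(6/12) = 1/4; P(data | jar C) = (2/5)(3/5) = 6/25; P(data | jar D) = (1/10)(9/10) = 9/100; P(data | jar E) = (8/10)(2/10) = 4/25.
The prior-weighted likelihoods are 1/5 · 4/25 = 4/125, 1/5 · 1/4 = 1/20, 1/5 · 6/25 = 6/125, 1/5 · 9/100 = 9/500, 1/5 · 4/25 = 4/125; with total 9/50.
Therefore the posterior P(jar B | data) = (1/20) / (9/50) = 5/18.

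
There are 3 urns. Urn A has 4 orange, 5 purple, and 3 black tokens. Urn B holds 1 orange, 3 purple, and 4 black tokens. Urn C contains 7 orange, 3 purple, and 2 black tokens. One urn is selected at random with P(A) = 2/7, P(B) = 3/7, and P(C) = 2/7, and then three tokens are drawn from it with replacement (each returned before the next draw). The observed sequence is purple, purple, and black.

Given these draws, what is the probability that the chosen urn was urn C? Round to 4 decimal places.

0.0654

Compute the likelihood of the observed sequence for each case: P(data | urn A) = (5/12)(5/12)(3/12) = 0.043403; P(data | urn B) = (3/8)(3/8)(4/8) = 0.070312; P(data | urn C) = (3/12)(3/12)(2/12) = 0.010417.
Weighting by the prior gives 2/7 · 0.043403 = 0.012401, 3/7 · 0.070312 = 0.030134, 2/7 · 0.010417 = 0.0029762; summing to 0.045511.
Therefore the posterior P(urn C | data) = (0.0029762) / (0.045511) = 0.065395.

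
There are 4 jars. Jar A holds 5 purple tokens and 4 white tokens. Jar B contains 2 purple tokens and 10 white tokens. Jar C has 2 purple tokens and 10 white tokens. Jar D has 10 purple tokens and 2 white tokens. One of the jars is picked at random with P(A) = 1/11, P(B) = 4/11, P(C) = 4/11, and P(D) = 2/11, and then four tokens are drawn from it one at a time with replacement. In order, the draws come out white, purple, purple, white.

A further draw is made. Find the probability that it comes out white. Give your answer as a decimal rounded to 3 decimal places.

0.639

The likelihood of the observed sequence under each hypothesis: P(data | jar A) = (4/9)(5/9)(5/9)(4/9) = 0.060966; P(data | jar B) = (10/12)(2/12)(2/12)(10/12) = 0.01929; P(data | jar C) = (10/12)(2/12)(2/12)(10/12) = 0.01929; P(data | jar D) = (2/12)(10/12)(10/12)(2/12) = 0.01929.
The prior-weighted likelihoods are 1/11 · 0.060966 = 0.0055424, 4/11 · 0.01929 = 0.0070146, 4/11 · 0.01929 = 0.0070146, 2/11 · 0.01929 = 0.0035073; with total 0.023079.
Dividing through by the total gives posterior P(jar A | data) = 0.24015, P(jar B | data) = 0.30394, P(jar C | data) = 0.30394, P(jar D | data) = 0.15197.
Averaging over the posterior, P(white next | data) = (4/9)(0.24015) + (5/6)(0.30394) + (5/6)(0.30394) + (1/6)(0.15197) = 0.63863.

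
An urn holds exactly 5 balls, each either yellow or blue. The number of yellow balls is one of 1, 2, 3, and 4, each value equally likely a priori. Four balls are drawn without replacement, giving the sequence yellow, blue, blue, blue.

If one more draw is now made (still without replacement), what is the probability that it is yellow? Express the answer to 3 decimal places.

0.333

The likelihood of the observed sequence under each hypothesis: P(data | r = 1) = (1/5)(4/4)(3/3)(2/2) = 1/5; P(data | r = 2) = (2/5)(3/4)(2/3)(1/2) = 1/10; P(data | r = 3) = (3/5)(2/4)(1/3)(0/2) = 0; P(data | r = 4) = (4/5)(1/4)(0/3) = 0.
The prior-weighted likelihoods are 1/4 · 1/5 = 1/20, 1/4 · 1/10 = 1/40, 1/4 · 0 = 0, 1/4 · 0 = 0; with total 3/40.
The posterior is then P(r = 1 | data) = 2/3, P(r = 2 | data) = 1/3, P(r = 3 | data) = 0, P(r = 4 | data) = 0.
Averaging over the posterior, P(yellow next | data) = (0)(2/3) + (1)(1/3) = 1/3.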